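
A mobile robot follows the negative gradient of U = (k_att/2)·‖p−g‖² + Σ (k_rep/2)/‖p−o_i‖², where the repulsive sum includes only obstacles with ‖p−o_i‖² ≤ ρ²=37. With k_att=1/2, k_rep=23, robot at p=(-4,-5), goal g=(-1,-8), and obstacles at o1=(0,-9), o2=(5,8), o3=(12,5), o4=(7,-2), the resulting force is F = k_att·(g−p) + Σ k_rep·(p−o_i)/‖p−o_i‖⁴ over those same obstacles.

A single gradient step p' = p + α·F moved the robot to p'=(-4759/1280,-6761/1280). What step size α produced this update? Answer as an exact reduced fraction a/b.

F_att = 1/2·(g−p) = 1/2·(3,-3) = (1.5000,-1.5000)
o1: d²=32 ≤ ρ²=37; F_rep = 23·(-4,4)/32² = (-0.0898,0.0898)
o2: d²=250 > ρ²=37 → inactive
o3: d²=356 > ρ²=37 → inactive
o4: d²=130 > ρ²=37 → inactive
F = F_att + ΣF_rep = (1.4102,-1.4102)
Δp = p'−p = (0.2820,-0.2820); α = Δx/Fx = (361/1280) / (361/256) = 1/5
check: Δy/Fy = (-361/1280) / (-361/256) = 1/5 ✓

α = 1/5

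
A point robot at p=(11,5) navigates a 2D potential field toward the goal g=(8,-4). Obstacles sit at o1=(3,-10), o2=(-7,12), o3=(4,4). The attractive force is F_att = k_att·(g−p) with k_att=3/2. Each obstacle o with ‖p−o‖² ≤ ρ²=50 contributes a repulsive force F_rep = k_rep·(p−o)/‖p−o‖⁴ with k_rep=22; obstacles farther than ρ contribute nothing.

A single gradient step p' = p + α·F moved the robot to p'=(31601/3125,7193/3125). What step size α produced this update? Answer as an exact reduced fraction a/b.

F_att = 3/2·(g−p) = 3/2·(-3,-9) = (-4.5000,-13.5000)
o1: d²=289 > ρ²=50 → inactive
o2: d²=373 > ρ²=50 → inactive
o3: d²=50 ≤ ρ²=50; F_rep = 22·(7,1)/50² = (0.0616,0.0088)
F = F_att + ΣF_rep = (-4.4384,-13.4912)
Δp = p'−p = (-0.8877,-2.6982); α = Δx/Fx = (-2774/3125) / (-2774/625) = 1/5
check: Δy/Fy = (-8432/3125) / (-8432/625) = 1/5 ✓

α = 1/5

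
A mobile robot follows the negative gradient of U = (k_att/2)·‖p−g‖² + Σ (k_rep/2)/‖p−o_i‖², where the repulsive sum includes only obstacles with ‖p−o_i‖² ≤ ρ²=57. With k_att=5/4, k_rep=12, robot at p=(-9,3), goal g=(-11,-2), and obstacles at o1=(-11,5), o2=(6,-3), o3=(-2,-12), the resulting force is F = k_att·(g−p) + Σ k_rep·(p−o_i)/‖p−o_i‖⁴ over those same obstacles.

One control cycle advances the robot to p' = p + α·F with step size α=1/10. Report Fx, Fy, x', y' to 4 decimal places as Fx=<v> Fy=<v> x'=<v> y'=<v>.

Fx=-2.1250 Fy=-6.6250 x'=-9.2125 y'=2.3375

F_att = 5/4·(g−p) = 5/4·(-2,-5) = (-2.5000,-6.2500)
o1: d²=8 ≤ ρ²=57; F_rep = 12·(2,-2)/8² = (0.3750,-0.3750)
o2: d²=261 > ρ²=57 → inactive
o3: d²=274 > ρ²=57 → inactive
F = F_att + ΣF_rep = (-2.1250,-6.6250)
p' = p + 1/10·F = (-9.2125,2.3375)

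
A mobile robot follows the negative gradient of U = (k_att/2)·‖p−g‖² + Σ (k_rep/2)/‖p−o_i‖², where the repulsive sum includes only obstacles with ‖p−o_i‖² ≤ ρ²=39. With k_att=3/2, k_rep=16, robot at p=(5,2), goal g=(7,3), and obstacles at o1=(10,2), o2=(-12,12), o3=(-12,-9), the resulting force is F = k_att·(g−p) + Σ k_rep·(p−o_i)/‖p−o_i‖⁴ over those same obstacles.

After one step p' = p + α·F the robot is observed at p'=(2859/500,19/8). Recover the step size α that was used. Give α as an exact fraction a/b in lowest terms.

α = 1/4

F_att = 3/2·(g−p) = 3/2·(2,1) = (3.0000,1.5000)
o1: d²=25 ≤ ρ²=39; F_rep = 16·(-5,0)/25² = (-0.1280,0.0000)
o2: d²=389 > ρ²=39 → inactive
o3: d²=410 > ρ²=39 → inactive
F = F_att + ΣF_rep = (2.8720,1.5000)
Δp = p'−p = (0.7180,0.3750); α = Δx/Fx = (359/500) / (359/125) = 1/4
check: Δy/Fy = (3/8) / (3/2) = 1/4 ✓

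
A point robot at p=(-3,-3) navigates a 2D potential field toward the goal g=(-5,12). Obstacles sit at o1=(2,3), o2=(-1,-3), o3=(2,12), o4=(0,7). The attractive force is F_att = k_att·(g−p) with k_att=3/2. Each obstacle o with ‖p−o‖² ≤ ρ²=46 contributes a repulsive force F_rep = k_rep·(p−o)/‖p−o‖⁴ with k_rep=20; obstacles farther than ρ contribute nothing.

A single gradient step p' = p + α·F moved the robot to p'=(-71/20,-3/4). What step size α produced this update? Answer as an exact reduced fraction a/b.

α = 1/10

F_att = 3/2·(g−p) = 3/2·(-2,15) = (-3.0000,22.5000)
o1: d²=61 > ρ²=46 → inactive
o2: d²=4 ≤ ρ²=46; F_rep = 20·(-2,0)/4² = (-2.5000,0.0000)
o3: d²=250 > ρ²=46 → inactive
o4: d²=109 > ρ²=46 → inactive
F = F_att + ΣF_rep = (-5.5000,22.5000)
Δp = p'−p = (-0.5500,2.2500); α = Δx/Fx = (-11/20) / (-11/2) = 1/10
check: Δy/Fy = (9/4) / (45/2) = 1/10 ✓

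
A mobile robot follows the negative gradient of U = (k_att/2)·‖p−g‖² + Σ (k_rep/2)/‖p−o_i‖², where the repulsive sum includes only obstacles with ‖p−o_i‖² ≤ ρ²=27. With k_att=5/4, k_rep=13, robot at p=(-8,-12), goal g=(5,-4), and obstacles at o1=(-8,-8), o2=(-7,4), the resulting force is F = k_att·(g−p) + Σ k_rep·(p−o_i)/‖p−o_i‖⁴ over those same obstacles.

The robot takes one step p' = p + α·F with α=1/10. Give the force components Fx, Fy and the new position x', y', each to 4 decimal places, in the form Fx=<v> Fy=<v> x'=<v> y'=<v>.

F_att = 5/4·(g−p) = 5/4·(13,8) = (16.2500,10.0000)
o1: d²=16 ≤ ρ²=27; F_rep = 13·(0,-4)/16² = (0.0000,-0.2031)
o2: d²=257 > ρ²=27 → inactive
F = F_att + ΣF_rep = (16.2500,9.7969)
p' = p + 1/10·F = (-6.3750,-11.0203)

Fx=16.2500 Fy=9.7969 x'=-6.3750 y'=-11.0203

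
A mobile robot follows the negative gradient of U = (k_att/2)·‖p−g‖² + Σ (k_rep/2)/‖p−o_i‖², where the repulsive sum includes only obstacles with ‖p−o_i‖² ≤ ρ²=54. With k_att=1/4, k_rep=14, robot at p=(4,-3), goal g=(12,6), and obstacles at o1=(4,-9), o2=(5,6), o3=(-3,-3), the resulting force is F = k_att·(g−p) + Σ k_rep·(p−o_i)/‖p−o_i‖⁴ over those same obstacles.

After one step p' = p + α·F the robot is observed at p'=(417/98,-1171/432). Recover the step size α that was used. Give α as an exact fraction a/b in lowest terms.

F_att = 1/4·(g−p) = 1/4·(8,9) = (2.0000,2.2500)
o1: d²=36 ≤ ρ²=54; F_rep = 14·(0,6)/36² = (0.0000,0.0648)
o2: d²=82 > ρ²=54 → inactive
o3: d²=49 ≤ ρ²=54; F_rep = 14·(7,0)/49² = (0.0408,0.0000)
F = F_att + ΣF_rep = (2.0408,2.3148)
Δp = p'−p = (0.2551,0.2894); α = Δx/Fx = (25/98) / (100/49) = 1/8
check: Δy/Fy = (125/432) / (125/54) = 1/8 ✓

α = 1/8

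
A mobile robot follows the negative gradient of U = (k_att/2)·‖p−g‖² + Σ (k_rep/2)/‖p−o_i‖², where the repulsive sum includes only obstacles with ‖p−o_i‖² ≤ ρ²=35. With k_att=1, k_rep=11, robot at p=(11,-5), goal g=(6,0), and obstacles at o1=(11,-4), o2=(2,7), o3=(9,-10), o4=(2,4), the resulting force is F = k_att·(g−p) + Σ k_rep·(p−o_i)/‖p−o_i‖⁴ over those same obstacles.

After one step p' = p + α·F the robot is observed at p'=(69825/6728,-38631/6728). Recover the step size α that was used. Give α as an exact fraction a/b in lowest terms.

α = 1/8

F_att = 1·(g−p) = 1·(-5,5) = (-5.0000,5.0000)
o1: d²=1 ≤ ρ²=35; F_rep = 11·(0,-1)/1² = (0.0000,-11.0000)
o2: d²=225 > ρ²=35 → inactive
o3: d²=29 ≤ ρ²=35; F_rep = 11·(2,5)/29² = (0.0262,0.0654)
o4: d²=162 > ρ²=35 → inactive
F = F_att + ΣF_rep = (-4.9738,-5.9346)
Δp = p'−p = (-0.6217,-0.7418); α = Δx/Fx = (-4183/6728) / (-4183/841) = 1/8
check: Δy/Fy = (-4991/6728) / (-4991/841) = 1/8 ✓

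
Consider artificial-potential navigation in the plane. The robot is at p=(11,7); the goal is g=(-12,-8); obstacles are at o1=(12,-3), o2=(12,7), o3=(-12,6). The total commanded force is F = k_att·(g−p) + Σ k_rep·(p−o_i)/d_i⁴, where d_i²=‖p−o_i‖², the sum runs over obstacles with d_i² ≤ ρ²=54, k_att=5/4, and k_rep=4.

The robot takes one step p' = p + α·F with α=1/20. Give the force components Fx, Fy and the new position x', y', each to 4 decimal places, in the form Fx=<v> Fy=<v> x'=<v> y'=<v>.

F_att = 5/4·(g−p) = 5/4·(-23,-15) = (-28.7500,-18.7500)
o1: d²=101 > ρ²=54 → inactive
o2: d²=1 ≤ ρ²=54; F_rep = 4·(-1,0)/1² = (-4.0000,0.0000)
o3: d²=530 > ρ²=54 → inactive
F = F_att + ΣF_rep = (-32.7500,-18.7500)
p' = p + 1/20·F = (9.3625,6.0625)

Fx=-32.7500 Fy=-18.7500 x'=9.3625 y'=6.0625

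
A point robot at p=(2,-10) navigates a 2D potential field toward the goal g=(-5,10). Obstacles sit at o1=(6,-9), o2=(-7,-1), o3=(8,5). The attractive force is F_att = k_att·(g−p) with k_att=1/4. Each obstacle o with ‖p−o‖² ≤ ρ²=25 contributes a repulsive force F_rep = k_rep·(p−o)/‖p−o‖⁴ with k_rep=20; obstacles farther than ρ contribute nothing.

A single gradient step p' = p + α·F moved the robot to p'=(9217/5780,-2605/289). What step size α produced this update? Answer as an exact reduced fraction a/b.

F_att = 1/4·(g−p) = 1/4·(-7,20) = (-1.7500,5.0000)
o1: d²=17 ≤ ρ²=25; F_rep = 20·(-4,-1)/17² = (-0.2768,-0.0692)
o2: d²=162 > ρ²=25 → inactive
o3: d²=261 > ρ²=25 → inactive
F = F_att + ΣF_rep = (-2.0268,4.9308)
Δp = p'−p = (-0.4054,0.9862); α = Δx/Fx = (-2343/5780) / (-2343/1156) = 1/5
check: Δy/Fy = (285/289) / (1425/289) = 1/5 ✓

α = 1/5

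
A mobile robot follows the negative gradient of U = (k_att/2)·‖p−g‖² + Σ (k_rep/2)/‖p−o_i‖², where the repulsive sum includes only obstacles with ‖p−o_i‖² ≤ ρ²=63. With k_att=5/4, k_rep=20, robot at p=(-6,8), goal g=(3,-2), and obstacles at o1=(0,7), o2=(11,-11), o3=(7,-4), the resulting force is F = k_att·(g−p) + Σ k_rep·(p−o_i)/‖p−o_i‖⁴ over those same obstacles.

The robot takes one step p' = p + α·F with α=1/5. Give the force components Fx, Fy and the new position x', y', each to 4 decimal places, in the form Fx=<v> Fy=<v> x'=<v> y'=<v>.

F_att = 5/4·(g−p) = 5/4·(9,-10) = (11.2500,-12.5000)
o1: d²=37 ≤ ρ²=63; F_rep = 20·(-6,1)/37² = (-0.0877,0.0146)
o2: d²=650 > ρ²=63 → inactive
o3: d²=313 > ρ²=63 → inactive
F = F_att + ΣF_rep = (11.1623,-12.4854)
p' = p + 1/5·F = (-3.7675,5.5029)

Fx=11.1623 Fy=-12.4854 x'=-3.7675 y'=5.5029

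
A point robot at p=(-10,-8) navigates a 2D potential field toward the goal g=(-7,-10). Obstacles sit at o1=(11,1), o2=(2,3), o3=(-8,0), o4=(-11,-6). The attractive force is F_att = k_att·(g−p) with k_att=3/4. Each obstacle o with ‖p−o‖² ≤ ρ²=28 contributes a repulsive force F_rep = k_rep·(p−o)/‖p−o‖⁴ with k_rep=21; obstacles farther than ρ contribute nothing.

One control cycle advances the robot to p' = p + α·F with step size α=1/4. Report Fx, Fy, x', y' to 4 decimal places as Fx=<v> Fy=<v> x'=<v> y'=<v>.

F_att = 3/4·(g−p) = 3/4·(3,-2) = (2.2500,-1.5000)
o1: d²=522 > ρ²=28 → inactive
o2: d²=265 > ρ²=28 → inactive
o3: d²=68 > ρ²=28 → inactive
o4: d²=5 ≤ ρ²=28; F_rep = 21·(1,-2)/5² = (0.8400,-1.6800)
F = F_att + ΣF_rep = (3.0900,-3.1800)
p' = p + 1/4·F = (-9.2275,-8.7950)

Fx=3.0900 Fy=-3.1800 x'=-9.2275 y'=-8.7950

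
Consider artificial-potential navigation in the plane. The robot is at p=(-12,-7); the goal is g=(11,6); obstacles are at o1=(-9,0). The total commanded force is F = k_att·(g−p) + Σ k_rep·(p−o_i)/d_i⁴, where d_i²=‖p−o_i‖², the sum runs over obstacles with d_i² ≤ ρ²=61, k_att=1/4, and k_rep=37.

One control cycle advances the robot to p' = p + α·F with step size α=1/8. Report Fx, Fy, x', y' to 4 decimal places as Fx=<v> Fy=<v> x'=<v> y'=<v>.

F_att = 1/4·(g−p) = 1/4·(23,13) = (5.7500,3.2500)
o1: d²=58 ≤ ρ²=61; F_rep = 37·(-3,-7)/58² = (-0.0330,-0.0770)
F = F_att + ΣF_rep = (5.7170,3.1730)
p' = p + 1/8·F = (-11.2854,-6.6034)

Fx=5.7170 Fy=3.1730 x'=-11.2854 y'=-6.6034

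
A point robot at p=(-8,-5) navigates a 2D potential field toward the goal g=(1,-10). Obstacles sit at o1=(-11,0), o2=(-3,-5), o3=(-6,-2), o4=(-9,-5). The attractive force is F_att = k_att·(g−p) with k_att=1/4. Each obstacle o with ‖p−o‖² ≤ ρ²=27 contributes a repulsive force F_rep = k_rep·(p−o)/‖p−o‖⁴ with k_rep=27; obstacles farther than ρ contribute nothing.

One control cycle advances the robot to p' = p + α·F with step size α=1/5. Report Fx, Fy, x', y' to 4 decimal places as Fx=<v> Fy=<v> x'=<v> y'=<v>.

F_att = 1/4·(g−p) = 1/4·(9,-5) = (2.2500,-1.2500)
o1: d²=34 > ρ²=27 → inactive
o2: d²=25 ≤ ρ²=27; F_rep = 27·(-5,0)/25² = (-0.2160,0.0000)
o3: d²=13 ≤ ρ²=27; F_rep = 27·(-2,-3)/13² = (-0.3195,-0.4793)
o4: d²=1 ≤ ρ²=27; F_rep = 27·(1,0)/1² = (27.0000,0.0000)
F = F_att + ΣF_rep = (28.7145,-1.7293)
p' = p + 1/5·F = (-2.2571,-5.3459)

Fx=28.7145 Fy=-1.7293 x'=-2.2571 y'=-5.3459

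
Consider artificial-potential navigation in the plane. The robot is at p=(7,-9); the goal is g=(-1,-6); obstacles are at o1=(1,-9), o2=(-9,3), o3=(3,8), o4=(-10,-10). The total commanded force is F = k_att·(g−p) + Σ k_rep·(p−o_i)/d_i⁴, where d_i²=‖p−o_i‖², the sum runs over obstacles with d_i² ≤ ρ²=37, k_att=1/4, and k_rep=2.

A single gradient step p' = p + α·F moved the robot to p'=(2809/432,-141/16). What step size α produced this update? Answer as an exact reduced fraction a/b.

α = 1/4

F_att = 1/4·(g−p) = 1/4·(-8,3) = (-2.0000,0.7500)
o1: d²=36 ≤ ρ²=37; F_rep = 2·(6,0)/36² = (0.0093,0.0000)
o2: d²=400 > ρ²=37 → inactive
o3: d²=305 > ρ²=37 → inactive
o4: d²=290 > ρ²=37 → inactive
F = F_att + ΣF_rep = (-1.9907,0.7500)
Δp = p'−p = (-0.4977,0.1875); α = Δx/Fx = (-215/432) / (-215/108) = 1/4
check: Δy/Fy = (3/16) / (3/4) = 1/4 ✓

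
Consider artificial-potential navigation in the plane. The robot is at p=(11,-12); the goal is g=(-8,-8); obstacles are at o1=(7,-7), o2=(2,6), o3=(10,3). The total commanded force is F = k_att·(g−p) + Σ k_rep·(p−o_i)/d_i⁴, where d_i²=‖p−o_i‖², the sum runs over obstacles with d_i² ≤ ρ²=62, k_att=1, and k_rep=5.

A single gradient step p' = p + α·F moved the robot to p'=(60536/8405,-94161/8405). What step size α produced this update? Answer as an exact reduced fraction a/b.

α = 1/5

F_att = 1·(g−p) = 1·(-19,4) = (-19.0000,4.0000)
o1: d²=41 ≤ ρ²=62; F_rep = 5·(4,-5)/41² = (0.0119,-0.0149)
o2: d²=405 > ρ²=62 → inactive
o3: d²=226 > ρ²=62 → inactive
F = F_att + ΣF_rep = (-18.9881,3.9851)
Δp = p'−p = (-3.7976,0.7970); α = Δx/Fx = (-31919/8405) / (-31919/1681) = 1/5
check: Δy/Fy = (6699/8405) / (6699/1681) = 1/5 ✓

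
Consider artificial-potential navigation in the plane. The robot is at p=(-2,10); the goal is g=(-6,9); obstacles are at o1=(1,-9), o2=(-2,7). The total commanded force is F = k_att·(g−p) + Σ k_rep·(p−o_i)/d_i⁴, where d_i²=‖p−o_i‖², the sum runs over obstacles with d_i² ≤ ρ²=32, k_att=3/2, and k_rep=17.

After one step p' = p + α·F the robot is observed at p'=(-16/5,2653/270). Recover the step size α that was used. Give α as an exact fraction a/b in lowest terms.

α = 1/5

F_att = 3/2·(g−p) = 3/2·(-4,-1) = (-6.0000,-1.5000)
o1: d²=370 > ρ²=32 → inactive
o2: d²=9 ≤ ρ²=32; F_rep = 17·(0,3)/9² = (0.0000,0.6296)
F = F_att + ΣF_rep = (-6.0000,-0.8704)
Δp = p'−p = (-1.2000,-0.1741); α = Δx/Fx = (-6/5) / (-6) = 1/5
check: Δy/Fy = (-47/270) / (-47/54) = 1/5 ✓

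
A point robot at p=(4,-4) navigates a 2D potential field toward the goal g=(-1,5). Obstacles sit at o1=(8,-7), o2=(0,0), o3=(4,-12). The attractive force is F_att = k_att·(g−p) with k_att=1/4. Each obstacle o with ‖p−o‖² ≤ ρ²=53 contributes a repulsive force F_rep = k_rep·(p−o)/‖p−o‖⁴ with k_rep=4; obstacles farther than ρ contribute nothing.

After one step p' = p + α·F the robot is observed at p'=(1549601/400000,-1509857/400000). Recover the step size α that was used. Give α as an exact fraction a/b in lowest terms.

F_att = 1/4·(g−p) = 1/4·(-5,9) = (-1.2500,2.2500)
o1: d²=25 ≤ ρ²=53; F_rep = 4·(-4,3)/25² = (-0.0256,0.0192)
o2: d²=32 ≤ ρ²=53; F_rep = 4·(4,-4)/32² = (0.0156,-0.0156)
o3: d²=64 > ρ²=53 → inactive
F = F_att + ΣF_rep = (-1.2600,2.2536)
Δp = p'−p = (-0.1260,0.2254); α = Δx/Fx = (-50399/400000) / (-50399/40000) = 1/10
check: Δy/Fy = (90143/400000) / (90143/40000) = 1/10 ✓

α = 1/10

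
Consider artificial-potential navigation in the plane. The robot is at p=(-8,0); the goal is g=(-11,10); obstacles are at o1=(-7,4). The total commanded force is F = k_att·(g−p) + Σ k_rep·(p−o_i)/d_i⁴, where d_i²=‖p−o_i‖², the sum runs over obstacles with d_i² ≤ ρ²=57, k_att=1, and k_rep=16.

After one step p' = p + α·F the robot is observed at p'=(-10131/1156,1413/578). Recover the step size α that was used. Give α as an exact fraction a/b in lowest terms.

α = 1/4

F_att = 1·(g−p) = 1·(-3,10) = (-3.0000,10.0000)
o1: d²=17 ≤ ρ²=57; F_rep = 16·(-1,-4)/17² = (-0.0554,-0.2215)
F = F_att + ΣF_rep = (-3.0554,9.7785)
Δp = p'−p = (-0.7638,2.4446); α = Δx/Fx = (-883/1156) / (-883/289) = 1/4
check: Δy/Fy = (1413/578) / (2826/289) = 1/4 ✓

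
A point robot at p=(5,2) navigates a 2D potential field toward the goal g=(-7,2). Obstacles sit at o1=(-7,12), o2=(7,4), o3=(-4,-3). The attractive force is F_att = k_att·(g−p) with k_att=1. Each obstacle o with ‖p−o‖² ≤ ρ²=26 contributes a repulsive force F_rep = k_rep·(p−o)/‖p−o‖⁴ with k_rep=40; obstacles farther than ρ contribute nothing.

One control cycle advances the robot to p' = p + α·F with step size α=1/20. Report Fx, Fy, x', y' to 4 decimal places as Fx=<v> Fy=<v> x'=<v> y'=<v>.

Fx=-13.2500 Fy=-1.2500 x'=4.3375 y'=1.9375

F_att = 1·(g−p) = 1·(-12,0) = (-12.0000,0.0000)
o1: d²=244 > ρ²=26 → inactive
o2: d²=8 ≤ ρ²=26; F_rep = 40·(-2,-2)/8² = (-1.2500,-1.2500)
o3: d²=106 > ρ²=26 → inactive
F = F_att + ΣF_rep = (-13.2500,-1.2500)
p' = p + 1/20·F = (4.3375,1.9375)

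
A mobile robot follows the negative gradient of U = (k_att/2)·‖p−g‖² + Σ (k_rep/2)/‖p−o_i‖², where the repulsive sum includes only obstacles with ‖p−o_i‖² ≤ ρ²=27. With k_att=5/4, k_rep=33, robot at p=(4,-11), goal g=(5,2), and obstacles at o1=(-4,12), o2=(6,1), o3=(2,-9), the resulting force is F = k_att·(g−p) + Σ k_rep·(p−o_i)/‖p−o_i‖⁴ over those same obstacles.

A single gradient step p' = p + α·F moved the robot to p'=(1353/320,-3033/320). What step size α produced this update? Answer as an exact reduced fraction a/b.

α = 1/10

F_att = 5/4·(g−p) = 5/4·(1,13) = (1.2500,16.2500)
o1: d²=593 > ρ²=27 → inactive
o2: d²=148 > ρ²=27 → inactive
o3: d²=8 ≤ ρ²=27; F_rep = 33·(2,-2)/8² = (1.0312,-1.0312)
F = F_att + ΣF_rep = (2.2812,15.2188)
Δp = p'−p = (0.2281,1.5219); α = Δx/Fx = (73/320) / (73/32) = 1/10
check: Δy/Fy = (487/320) / (487/32) = 1/10 ✓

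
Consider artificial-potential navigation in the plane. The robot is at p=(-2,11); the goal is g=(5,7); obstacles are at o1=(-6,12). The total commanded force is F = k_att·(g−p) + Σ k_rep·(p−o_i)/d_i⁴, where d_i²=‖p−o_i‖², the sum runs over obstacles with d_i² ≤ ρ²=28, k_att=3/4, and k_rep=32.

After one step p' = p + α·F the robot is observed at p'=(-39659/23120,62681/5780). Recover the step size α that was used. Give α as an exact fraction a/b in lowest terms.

α = 1/20

F_att = 3/4·(g−p) = 3/4·(7,-4) = (5.2500,-3.0000)
o1: d²=17 ≤ ρ²=28; F_rep = 32·(4,-1)/17² = (0.4429,-0.1107)
F = F_att + ΣF_rep = (5.6929,-3.1107)
Δp = p'−p = (0.2846,-0.1555); α = Δx/Fx = (6581/23120) / (6581/1156) = 1/20
check: Δy/Fy = (-899/5780) / (-899/289) = 1/20 ✓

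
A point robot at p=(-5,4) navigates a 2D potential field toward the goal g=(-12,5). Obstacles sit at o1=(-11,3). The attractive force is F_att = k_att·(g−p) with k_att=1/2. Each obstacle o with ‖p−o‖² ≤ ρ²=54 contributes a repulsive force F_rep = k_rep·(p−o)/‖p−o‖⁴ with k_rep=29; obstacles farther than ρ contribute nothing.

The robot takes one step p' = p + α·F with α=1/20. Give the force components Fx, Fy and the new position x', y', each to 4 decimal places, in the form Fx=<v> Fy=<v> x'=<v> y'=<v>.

Fx=-3.3729 Fy=0.5212 x'=-5.1686 y'=4.0261

F_att = 1/2·(g−p) = 1/2·(-7,1) = (-3.5000,0.5000)
o1: d²=37 ≤ ρ²=54; F_rep = 29·(6,1)/37² = (0.1271,0.0212)
F = F_att + ΣF_rep = (-3.3729,0.5212)
p' = p + 1/20·F = (-5.1686,4.0261)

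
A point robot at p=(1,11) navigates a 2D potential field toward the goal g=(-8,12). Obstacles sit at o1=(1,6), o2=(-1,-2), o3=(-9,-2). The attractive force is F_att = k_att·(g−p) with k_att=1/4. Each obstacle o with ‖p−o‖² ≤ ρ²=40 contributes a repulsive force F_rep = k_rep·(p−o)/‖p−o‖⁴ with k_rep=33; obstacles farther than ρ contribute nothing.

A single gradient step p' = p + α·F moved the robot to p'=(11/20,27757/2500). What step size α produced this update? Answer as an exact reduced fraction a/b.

F_att = 1/4·(g−p) = 1/4·(-9,1) = (-2.2500,0.2500)
o1: d²=25 ≤ ρ²=40; F_rep = 33·(0,5)/25² = (0.0000,0.2640)
o2: d²=173 > ρ²=40 → inactive
o3: d²=269 > ρ²=40 → inactive
F = F_att + ΣF_rep = (-2.2500,0.5140)
Δp = p'−p = (-0.4500,0.1028); α = Δx/Fx = (-9/20) / (-9/4) = 1/5
check: Δy/Fy = (257/2500) / (257/500) = 1/5 ✓

α = 1/5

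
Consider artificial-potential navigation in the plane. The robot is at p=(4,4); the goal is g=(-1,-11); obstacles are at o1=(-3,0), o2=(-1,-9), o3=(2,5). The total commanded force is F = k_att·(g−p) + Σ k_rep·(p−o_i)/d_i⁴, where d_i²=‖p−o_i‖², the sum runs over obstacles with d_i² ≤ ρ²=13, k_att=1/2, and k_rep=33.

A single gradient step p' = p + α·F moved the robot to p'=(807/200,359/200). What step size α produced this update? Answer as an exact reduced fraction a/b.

F_att = 1/2·(g−p) = 1/2·(-5,-15) = (-2.5000,-7.5000)
o1: d²=65 > ρ²=13 → inactive
o2: d²=194 > ρ²=13 → inactive
o3: d²=5 ≤ ρ²=13; F_rep = 33·(2,-1)/5² = (2.6400,-1.3200)
F = F_att + ΣF_rep = (0.1400,-8.8200)
Δp = p'−p = (0.0350,-2.2050); α = Δx/Fx = (7/200) / (7/50) = 1/4
check: Δy/Fy = (-441/200) / (-441/50) = 1/4 ✓

α = 1/4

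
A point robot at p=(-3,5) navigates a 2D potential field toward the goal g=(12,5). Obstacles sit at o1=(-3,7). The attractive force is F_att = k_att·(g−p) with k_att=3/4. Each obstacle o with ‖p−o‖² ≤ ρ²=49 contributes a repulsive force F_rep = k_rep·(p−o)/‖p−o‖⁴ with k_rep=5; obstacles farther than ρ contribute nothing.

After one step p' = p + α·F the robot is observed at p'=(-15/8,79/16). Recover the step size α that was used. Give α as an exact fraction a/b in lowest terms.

F_att = 3/4·(g−p) = 3/4·(15,0) = (11.2500,0.0000)
o1: d²=4 ≤ ρ²=49; F_rep = 5·(0,-2)/4² = (0.0000,-0.6250)
F = F_att + ΣF_rep = (11.2500,-0.6250)
Δp = p'−p = (1.1250,-0.0625); α = Δx/Fx = (9/8) / (45/4) = 1/10
check: Δy/Fy = (-1/16) / (-5/8) = 1/10 ✓

α = 1/10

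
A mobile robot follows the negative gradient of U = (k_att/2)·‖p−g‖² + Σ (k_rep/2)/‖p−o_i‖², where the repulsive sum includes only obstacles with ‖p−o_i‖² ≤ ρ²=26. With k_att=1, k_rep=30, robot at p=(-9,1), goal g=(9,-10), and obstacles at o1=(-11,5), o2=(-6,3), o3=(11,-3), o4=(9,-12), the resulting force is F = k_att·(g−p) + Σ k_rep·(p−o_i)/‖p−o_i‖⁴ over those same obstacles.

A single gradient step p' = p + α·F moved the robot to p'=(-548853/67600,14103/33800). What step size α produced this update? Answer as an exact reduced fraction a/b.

α = 1/20

F_att = 1·(g−p) = 1·(18,-11) = (18.0000,-11.0000)
o1: d²=20 ≤ ρ²=26; F_rep = 30·(2,-4)/20² = (0.1500,-0.3000)
o2: d²=13 ≤ ρ²=26; F_rep = 30·(-3,-2)/13² = (-0.5325,-0.3550)
o3: d²=416 > ρ²=26 → inactive
o4: d²=493 > ρ²=26 → inactive
F = F_att + ΣF_rep = (17.6175,-11.6550)
Δp = p'−p = (0.8809,-0.5828); α = Δx/Fx = (59547/67600) / (59547/3380) = 1/20
check: Δy/Fy = (-19697/33800) / (-19697/1690) = 1/20 ✓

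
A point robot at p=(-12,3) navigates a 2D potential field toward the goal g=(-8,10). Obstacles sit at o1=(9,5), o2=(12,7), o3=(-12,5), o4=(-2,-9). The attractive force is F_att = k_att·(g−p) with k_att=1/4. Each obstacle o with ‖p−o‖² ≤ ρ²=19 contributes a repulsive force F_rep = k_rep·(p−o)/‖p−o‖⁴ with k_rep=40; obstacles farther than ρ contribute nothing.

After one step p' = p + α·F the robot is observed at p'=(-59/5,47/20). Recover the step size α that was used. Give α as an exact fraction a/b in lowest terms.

F_att = 1/4·(g−p) = 1/4·(4,7) = (1.0000,1.7500)
o1: d²=445 > ρ²=19 → inactive
o2: d²=592 > ρ²=19 → inactive
o3: d²=4 ≤ ρ²=19; F_rep = 40·(0,-2)/4² = (0.0000,-5.0000)
o4: d²=244 > ρ²=19 → inactive
F = F_att + ΣF_rep = (1.0000,-3.2500)
Δp = p'−p = (0.2000,-0.6500); α = Δx/Fx = (1/5) / (1) = 1/5
check: Δy/Fy = (-13/20) / (-13/4) = 1/5 ✓

α = 1/5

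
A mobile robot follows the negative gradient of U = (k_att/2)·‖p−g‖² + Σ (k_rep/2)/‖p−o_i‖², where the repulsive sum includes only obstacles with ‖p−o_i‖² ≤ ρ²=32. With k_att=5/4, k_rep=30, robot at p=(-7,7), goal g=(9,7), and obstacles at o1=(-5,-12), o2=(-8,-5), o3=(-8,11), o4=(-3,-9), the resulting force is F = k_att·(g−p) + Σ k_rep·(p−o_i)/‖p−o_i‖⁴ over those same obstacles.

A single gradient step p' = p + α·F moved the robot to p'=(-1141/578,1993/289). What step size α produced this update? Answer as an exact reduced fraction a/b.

α = 1/4

F_att = 5/4·(g−p) = 5/4·(16,0) = (20.0000,0.0000)
o1: d²=365 > ρ²=32 → inactive
o2: d²=145 > ρ²=32 → inactive
o3: d²=17 ≤ ρ²=32; F_rep = 30·(1,-4)/17² = (0.1038,-0.4152)
o4: d²=272 > ρ²=32 → inactive
F = F_att + ΣF_rep = (20.1038,-0.4152)
Δp = p'−p = (5.0260,-0.1038); α = Δx/Fx = (2905/578) / (5810/289) = 1/4
check: Δy/Fy = (-30/289) / (-120/289) = 1/4 ✓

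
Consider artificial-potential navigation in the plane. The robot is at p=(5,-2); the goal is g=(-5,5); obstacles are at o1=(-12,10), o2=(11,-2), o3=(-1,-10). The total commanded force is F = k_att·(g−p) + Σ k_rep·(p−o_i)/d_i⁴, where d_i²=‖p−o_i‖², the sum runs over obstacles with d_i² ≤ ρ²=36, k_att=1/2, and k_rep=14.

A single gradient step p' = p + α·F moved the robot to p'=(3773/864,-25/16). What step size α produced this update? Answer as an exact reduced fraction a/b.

F_att = 1/2·(g−p) = 1/2·(-10,7) = (-5.0000,3.5000)
o1: d²=433 > ρ²=36 → inactive
o2: d²=36 ≤ ρ²=36; F_rep = 14·(-6,0)/36² = (-0.0648,0.0000)
o3: d²=100 > ρ²=36 → inactive
F = F_att + ΣF_rep = (-5.0648,3.5000)
Δp = p'−p = (-0.6331,0.4375); α = Δx/Fx = (-547/864) / (-547/108) = 1/8
check: Δy/Fy = (7/16) / (7/2) = 1/8 ✓

α = 1/8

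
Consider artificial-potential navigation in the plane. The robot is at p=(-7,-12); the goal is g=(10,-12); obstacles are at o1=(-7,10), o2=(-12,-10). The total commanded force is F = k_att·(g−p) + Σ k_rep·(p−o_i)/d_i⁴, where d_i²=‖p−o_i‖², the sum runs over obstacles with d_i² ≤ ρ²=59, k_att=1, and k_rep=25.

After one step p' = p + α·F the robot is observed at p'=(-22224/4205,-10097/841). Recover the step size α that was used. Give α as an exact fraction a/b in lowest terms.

α = 1/10

F_att = 1·(g−p) = 1·(17,0) = (17.0000,0.0000)
o1: d²=484 > ρ²=59 → inactive
o2: d²=29 ≤ ρ²=59; F_rep = 25·(5,-2)/29² = (0.1486,-0.0595)
F = F_att + ΣF_rep = (17.1486,-0.0595)
Δp = p'−p = (1.7149,-0.0059); α = Δx/Fx = (7211/4205) / (14422/841) = 1/10
check: Δy/Fy = (-5/841) / (-50/841) = 1/10 ✓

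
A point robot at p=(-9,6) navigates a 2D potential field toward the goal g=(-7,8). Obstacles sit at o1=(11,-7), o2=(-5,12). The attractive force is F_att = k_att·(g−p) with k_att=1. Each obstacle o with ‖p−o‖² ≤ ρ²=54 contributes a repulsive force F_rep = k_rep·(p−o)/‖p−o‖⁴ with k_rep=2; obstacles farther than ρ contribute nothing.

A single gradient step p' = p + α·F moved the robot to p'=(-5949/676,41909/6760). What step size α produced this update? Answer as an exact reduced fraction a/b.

F_att = 1·(g−p) = 1·(2,2) = (2.0000,2.0000)
o1: d²=569 > ρ²=54 → inactive
o2: d²=52 ≤ ρ²=54; F_rep = 2·(-4,-6)/52² = (-0.0030,-0.0044)
F = F_att + ΣF_rep = (1.9970,1.9956)
Δp = p'−p = (0.1997,0.1996); α = Δx/Fx = (135/676) / (675/338) = 1/10
check: Δy/Fy = (1349/6760) / (1349/676) = 1/10 ✓

α = 1/10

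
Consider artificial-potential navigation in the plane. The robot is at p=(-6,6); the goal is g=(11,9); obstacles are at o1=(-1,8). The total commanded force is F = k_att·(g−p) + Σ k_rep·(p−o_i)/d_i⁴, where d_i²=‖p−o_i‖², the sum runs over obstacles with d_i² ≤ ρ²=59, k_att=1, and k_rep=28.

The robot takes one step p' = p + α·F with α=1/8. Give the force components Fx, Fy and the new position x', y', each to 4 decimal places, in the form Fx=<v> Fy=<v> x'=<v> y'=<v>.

F_att = 1·(g−p) = 1·(17,3) = (17.0000,3.0000)
o1: d²=29 ≤ ρ²=59; F_rep = 28·(-5,-2)/29² = (-0.1665,-0.0666)
F = F_att + ΣF_rep = (16.8335,2.9334)
p' = p + 1/8·F = (-3.8958,6.3667)

Fx=16.8335 Fy=2.9334 x'=-3.8958 y'=6.3667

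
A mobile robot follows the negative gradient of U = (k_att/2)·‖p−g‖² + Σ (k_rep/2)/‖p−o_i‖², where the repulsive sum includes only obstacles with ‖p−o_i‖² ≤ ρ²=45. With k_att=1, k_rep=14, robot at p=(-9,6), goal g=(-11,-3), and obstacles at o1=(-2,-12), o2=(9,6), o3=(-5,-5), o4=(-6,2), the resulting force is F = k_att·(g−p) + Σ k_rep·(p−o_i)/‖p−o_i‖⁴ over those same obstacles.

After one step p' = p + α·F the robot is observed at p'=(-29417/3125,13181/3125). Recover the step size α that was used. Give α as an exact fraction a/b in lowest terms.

F_att = 1·(g−p) = 1·(-2,-9) = (-2.0000,-9.0000)
o1: d²=373 > ρ²=45 → inactive
o2: d²=324 > ρ²=45 → inactive
o3: d²=137 > ρ²=45 → inactive
o4: d²=25 ≤ ρ²=45; F_rep = 14·(-3,4)/25² = (-0.0672,0.0896)
F = F_att + ΣF_rep = (-2.0672,-8.9104)
Δp = p'−p = (-0.4134,-1.7821); α = Δx/Fx = (-1292/3125) / (-1292/625) = 1/5
check: Δy/Fy = (-5569/3125) / (-5569/625) = 1/5 ✓

α = 1/5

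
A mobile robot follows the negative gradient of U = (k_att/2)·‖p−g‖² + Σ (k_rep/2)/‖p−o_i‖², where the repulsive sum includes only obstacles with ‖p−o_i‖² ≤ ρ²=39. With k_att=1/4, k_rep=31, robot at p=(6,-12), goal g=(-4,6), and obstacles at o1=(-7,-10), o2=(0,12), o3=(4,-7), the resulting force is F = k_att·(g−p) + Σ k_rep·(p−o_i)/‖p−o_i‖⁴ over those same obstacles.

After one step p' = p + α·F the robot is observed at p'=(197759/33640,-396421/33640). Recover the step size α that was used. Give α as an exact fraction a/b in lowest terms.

α = 1/20

F_att = 1/4·(g−p) = 1/4·(-10,18) = (-2.5000,4.5000)
o1: d²=173 > ρ²=39 → inactive
o2: d²=612 > ρ²=39 → inactive
o3: d²=29 ≤ ρ²=39; F_rep = 31·(2,-5)/29² = (0.0737,-0.1843)
F = F_att + ΣF_rep = (-2.4263,4.3157)
Δp = p'−p = (-0.1213,0.2158); α = Δx/Fx = (-4081/33640) / (-4081/1682) = 1/20
check: Δy/Fy = (7259/33640) / (7259/1682) = 1/20 ✓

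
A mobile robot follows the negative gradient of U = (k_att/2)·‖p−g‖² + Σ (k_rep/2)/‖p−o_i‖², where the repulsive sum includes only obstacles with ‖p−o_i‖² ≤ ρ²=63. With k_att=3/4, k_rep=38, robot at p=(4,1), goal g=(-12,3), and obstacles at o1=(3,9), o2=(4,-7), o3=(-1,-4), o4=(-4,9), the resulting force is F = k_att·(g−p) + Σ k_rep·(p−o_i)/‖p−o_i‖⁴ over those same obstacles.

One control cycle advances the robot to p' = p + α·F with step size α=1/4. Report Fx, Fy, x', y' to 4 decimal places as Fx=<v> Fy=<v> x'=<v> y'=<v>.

Fx=-11.9240 Fy=1.5760 x'=1.0190 y'=1.3940

F_att = 3/4·(g−p) = 3/4·(-16,2) = (-12.0000,1.5000)
o1: d²=65 > ρ²=63 → inactive
o2: d²=64 > ρ²=63 → inactive
o3: d²=50 ≤ ρ²=63; F_rep = 38·(5,5)/50² = (0.0760,0.0760)
o4: d²=128 > ρ²=63 → inactive
F = F_att + ΣF_rep = (-11.9240,1.5760)
p' = p + 1/4·F = (1.0190,1.3940)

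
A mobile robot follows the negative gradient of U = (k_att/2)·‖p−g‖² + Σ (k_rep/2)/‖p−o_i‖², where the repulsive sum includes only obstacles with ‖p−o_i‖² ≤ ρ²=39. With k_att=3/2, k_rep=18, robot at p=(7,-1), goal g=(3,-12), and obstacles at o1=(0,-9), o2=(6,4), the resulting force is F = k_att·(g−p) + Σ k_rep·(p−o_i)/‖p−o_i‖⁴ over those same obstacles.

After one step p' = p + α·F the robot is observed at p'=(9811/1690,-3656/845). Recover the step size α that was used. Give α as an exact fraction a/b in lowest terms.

α = 1/5

F_att = 3/2·(g−p) = 3/2·(-4,-11) = (-6.0000,-16.5000)
o1: d²=113 > ρ²=39 → inactive
o2: d²=26 ≤ ρ²=39; F_rep = 18·(1,-5)/26² = (0.0266,-0.1331)
F = F_att + ΣF_rep = (-5.9734,-16.6331)
Δp = p'−p = (-1.1947,-3.3266); α = Δx/Fx = (-2019/1690) / (-2019/338) = 1/5
check: Δy/Fy = (-2811/845) / (-2811/169) = 1/5 ✓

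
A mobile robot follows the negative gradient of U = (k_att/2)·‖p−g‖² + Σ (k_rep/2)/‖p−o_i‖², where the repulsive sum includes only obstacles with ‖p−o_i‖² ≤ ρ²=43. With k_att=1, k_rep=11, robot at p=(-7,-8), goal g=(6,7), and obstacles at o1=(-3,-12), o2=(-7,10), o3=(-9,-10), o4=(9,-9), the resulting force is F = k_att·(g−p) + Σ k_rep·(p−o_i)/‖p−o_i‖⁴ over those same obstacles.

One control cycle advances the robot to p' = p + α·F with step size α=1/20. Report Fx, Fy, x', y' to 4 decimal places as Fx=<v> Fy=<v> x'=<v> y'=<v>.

Fx=13.3008 Fy=15.3867 x'=-6.3350 y'=-7.2307

F_att = 1·(g−p) = 1·(13,15) = (13.0000,15.0000)
o1: d²=32 ≤ ρ²=43; F_rep = 11·(-4,4)/32² = (-0.0430,0.0430)
o2: d²=324 > ρ²=43 → inactive
o3: d²=8 ≤ ρ²=43; F_rep = 11·(2,2)/8² = (0.3438,0.3438)
o4: d²=257 > ρ²=43 → inactive
F = F_att + ΣF_rep = (13.3008,15.3867)
p' = p + 1/20·F = (-6.3350,-7.2307)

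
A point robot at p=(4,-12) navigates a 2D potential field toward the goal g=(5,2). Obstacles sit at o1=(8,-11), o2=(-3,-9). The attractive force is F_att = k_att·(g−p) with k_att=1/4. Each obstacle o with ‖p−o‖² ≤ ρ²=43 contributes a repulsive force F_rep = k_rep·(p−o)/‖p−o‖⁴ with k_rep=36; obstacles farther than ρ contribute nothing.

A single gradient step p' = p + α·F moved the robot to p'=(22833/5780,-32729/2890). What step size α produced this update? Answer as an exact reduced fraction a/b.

α = 1/5

F_att = 1/4·(g−p) = 1/4·(1,14) = (0.2500,3.5000)
o1: d²=17 ≤ ρ²=43; F_rep = 36·(-4,-1)/17² = (-0.4983,-0.1246)
o2: d²=58 > ρ²=43 → inactive
F = F_att + ΣF_rep = (-0.2483,3.3754)
Δp = p'−p = (-0.0497,0.6751); α = Δx/Fx = (-287/5780) / (-287/1156) = 1/5
check: Δy/Fy = (1951/2890) / (1951/578) = 1/5 ✓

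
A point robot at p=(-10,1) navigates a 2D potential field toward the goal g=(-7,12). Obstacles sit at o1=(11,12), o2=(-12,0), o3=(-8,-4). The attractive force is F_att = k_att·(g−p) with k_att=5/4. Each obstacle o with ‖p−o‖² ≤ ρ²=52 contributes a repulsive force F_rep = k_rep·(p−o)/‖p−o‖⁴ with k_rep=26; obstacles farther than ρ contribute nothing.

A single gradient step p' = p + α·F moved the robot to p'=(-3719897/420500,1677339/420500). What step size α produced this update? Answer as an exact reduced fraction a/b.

α = 1/5

F_att = 5/4·(g−p) = 5/4·(3,11) = (3.7500,13.7500)
o1: d²=562 > ρ²=52 → inactive
o2: d²=5 ≤ ρ²=52; F_rep = 26·(2,1)/5² = (2.0800,1.0400)
o3: d²=29 ≤ ρ²=52; F_rep = 26·(-2,5)/29² = (-0.0618,0.1546)
F = F_att + ΣF_rep = (5.7682,14.9446)
Δp = p'−p = (1.1536,2.9889); α = Δx/Fx = (485103/420500) / (485103/84100) = 1/5
check: Δy/Fy = (1256839/420500) / (1256839/84100) = 1/5 ✓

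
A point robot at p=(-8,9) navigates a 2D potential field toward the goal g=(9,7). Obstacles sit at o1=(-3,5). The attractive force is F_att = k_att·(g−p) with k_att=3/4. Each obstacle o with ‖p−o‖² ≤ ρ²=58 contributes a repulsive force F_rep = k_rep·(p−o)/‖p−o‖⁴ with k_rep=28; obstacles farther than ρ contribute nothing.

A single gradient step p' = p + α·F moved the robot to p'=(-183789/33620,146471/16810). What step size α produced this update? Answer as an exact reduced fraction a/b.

F_att = 3/4·(g−p) = 3/4·(17,-2) = (12.7500,-1.5000)
o1: d²=41 ≤ ρ²=58; F_rep = 28·(-5,4)/41² = (-0.0833,0.0666)
F = F_att + ΣF_rep = (12.6667,-1.4334)
Δp = p'−p = (2.5333,-0.2867); α = Δx/Fx = (85171/33620) / (85171/6724) = 1/5
check: Δy/Fy = (-4819/16810) / (-4819/3362) = 1/5 ✓

α = 1/5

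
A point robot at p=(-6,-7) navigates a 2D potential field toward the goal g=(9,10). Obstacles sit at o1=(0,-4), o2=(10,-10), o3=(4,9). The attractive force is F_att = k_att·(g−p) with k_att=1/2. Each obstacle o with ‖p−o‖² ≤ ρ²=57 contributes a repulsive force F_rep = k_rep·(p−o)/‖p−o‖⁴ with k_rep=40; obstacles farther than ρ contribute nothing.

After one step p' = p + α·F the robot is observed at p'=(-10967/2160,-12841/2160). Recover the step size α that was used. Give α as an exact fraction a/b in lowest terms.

F_att = 1/2·(g−p) = 1/2·(15,17) = (7.5000,8.5000)
o1: d²=45 ≤ ρ²=57; F_rep = 40·(-6,-3)/45² = (-0.1185,-0.0593)
o2: d²=265 > ρ²=57 → inactive
o3: d²=356 > ρ²=57 → inactive
F = F_att + ΣF_rep = (7.3815,8.4407)
Δp = p'−p = (0.9227,1.0551); α = Δx/Fx = (1993/2160) / (1993/270) = 1/8
check: Δy/Fy = (2279/2160) / (2279/270) = 1/8 ✓

α = 1/8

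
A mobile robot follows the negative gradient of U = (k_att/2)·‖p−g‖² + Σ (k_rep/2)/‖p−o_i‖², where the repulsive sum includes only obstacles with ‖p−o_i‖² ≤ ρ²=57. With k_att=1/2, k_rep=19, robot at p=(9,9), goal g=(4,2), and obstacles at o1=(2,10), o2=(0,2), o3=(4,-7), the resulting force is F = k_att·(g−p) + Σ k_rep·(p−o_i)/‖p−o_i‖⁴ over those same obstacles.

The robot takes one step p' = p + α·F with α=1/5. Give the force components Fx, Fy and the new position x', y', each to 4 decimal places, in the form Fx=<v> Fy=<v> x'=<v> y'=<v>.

Fx=-2.4468 Fy=-3.5076 x'=8.5106 y'=8.2985

F_att = 1/2·(g−p) = 1/2·(-5,-7) = (-2.5000,-3.5000)
o1: d²=50 ≤ ρ²=57; F_rep = 19·(7,-1)/50² = (0.0532,-0.0076)
o2: d²=130 > ρ²=57 → inactive
o3: d²=281 > ρ²=57 → inactive
F = F_att + ΣF_rep = (-2.4468,-3.5076)
p' = p + 1/5·F = (8.5106,8.2985)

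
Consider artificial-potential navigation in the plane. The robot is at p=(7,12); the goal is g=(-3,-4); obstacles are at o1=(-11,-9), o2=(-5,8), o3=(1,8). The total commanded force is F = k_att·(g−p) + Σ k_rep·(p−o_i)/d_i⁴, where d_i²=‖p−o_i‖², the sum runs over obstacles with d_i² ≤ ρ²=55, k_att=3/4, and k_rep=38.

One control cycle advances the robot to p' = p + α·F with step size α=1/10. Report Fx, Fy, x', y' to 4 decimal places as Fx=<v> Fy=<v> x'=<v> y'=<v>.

F_att = 3/4·(g−p) = 3/4·(-10,-16) = (-7.5000,-12.0000)
o1: d²=765 > ρ²=55 → inactive
o2: d²=160 > ρ²=55 → inactive
o3: d²=52 ≤ ρ²=55; F_rep = 38·(6,4)/52² = (0.0843,0.0562)
F = F_att + ΣF_rep = (-7.4157,-11.9438)
p' = p + 1/10·F = (6.2584,10.8056)

Fx=-7.4157 Fy=-11.9438 x'=6.2584 y'=10.8056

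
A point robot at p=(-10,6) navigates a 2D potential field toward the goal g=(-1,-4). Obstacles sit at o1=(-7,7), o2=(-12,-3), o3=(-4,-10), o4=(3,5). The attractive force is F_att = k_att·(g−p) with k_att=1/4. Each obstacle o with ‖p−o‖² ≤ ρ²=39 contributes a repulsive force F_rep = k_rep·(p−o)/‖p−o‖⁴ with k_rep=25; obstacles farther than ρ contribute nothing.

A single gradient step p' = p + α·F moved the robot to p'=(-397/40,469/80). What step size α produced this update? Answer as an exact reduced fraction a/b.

α = 1/20

F_att = 1/4·(g−p) = 1/4·(9,-10) = (2.2500,-2.5000)
o1: d²=10 ≤ ρ²=39; F_rep = 25·(-3,-1)/10² = (-0.7500,-0.2500)
o2: d²=85 > ρ²=39 → inactive
o3: d²=292 > ρ²=39 → inactive
o4: d²=170 > ρ²=39 → inactive
F = F_att + ΣF_rep = (1.5000,-2.7500)
Δp = p'−p = (0.0750,-0.1375); α = Δx/Fx = (3/40) / (3/2) = 1/20
check: Δy/Fy = (-11/80) / (-11/4) = 1/20 ✓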